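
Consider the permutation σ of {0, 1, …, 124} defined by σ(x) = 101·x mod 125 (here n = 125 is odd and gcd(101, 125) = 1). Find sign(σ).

Orbit of 101 under x↦101x: [101, 76, 51, 26, 1]… (length divides ord_125(101)).
Cycle lengths of π_101 on ℤ/125ℤ: [5, 5, 5, 5, 5, 5, 5, 5, 5, 5, 5, 5, 5, 5, 5, 5, 5, 5, 5, 5, 1, 1, 1, 1, 1, 1, 1, 1, 1, 1, 1, 1, 1, 1, 1, 1, 1, 1, 1, 1, 1, 1, 1, 1, 1]; 45 cycles in total.
Σ(ℓ_i−1) = 125−45 = 80; sign = (−1)^80 = +1.

+1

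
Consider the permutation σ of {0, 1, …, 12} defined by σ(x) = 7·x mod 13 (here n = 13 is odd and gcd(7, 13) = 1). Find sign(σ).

Start at x=12: 12 → 6 → 3 → 8 → 4 → 2 → 1 → … (one orbit).
Cycle type of π: 12 + 1; total 2 cycles.
n − c = 13 − 2 = 11; sign = (−1)^11 = -1.
The Jacobi symbol (7|13) = -1 (Zolotarev) agrees.

-1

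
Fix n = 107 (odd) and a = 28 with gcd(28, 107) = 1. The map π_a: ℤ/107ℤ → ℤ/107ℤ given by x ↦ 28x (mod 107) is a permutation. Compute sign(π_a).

-1

Start at x=7: 7 → 89 → 31 → 12 → 15 → 99 → 97 → … (one orbit).
2 cycles of lengths [106, 1].
n − c = 107 − 2 = 105; sign = (−1)^105 = -1.
(28|107)_J = -1 (Zolotarev's lemma cross-check).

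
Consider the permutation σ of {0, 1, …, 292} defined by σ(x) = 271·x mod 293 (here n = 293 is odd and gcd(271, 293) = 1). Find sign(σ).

+1

Start at x=255: 255 → 250 → 67 → 284 → 198 → 39 → 21 → … (one orbit).
3 cycles of lengths [146, 146, 1].
n − c = 293 − 3 = 290; sign = (−1)^290 = +1.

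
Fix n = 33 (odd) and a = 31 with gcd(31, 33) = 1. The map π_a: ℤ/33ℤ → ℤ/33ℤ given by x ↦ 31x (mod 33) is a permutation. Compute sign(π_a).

+1

Start at x=1: 1 → 31 → 4 → 25 → 16 → 1 (one orbit).
Decompose π into cycles: lengths [5, 5, 5, 5, 5, 5, 1, 1, 1] (9 cycles, including the fixed point 0).
9 cycles on 33: each ℓ→(−1)^(ℓ−1), product (−1)^24 = +1.
Check: (31/33) = +1 by Zolotarev.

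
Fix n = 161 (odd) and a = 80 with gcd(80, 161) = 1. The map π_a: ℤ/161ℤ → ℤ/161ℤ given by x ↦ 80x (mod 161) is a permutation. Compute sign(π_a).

Trace 127: π^k(127) = [127, 17, 72, 125, 18, 152, 85] for k=0..6.
Cycle type of π: 66×2 + 22 + 6 + 1; total 5 cycles.
161 − 5 = 156 transpositions; sign(π) = (−1)^156 = +1.
The Jacobi symbol (80|161) = +1 (Zolotarev) agrees.

+1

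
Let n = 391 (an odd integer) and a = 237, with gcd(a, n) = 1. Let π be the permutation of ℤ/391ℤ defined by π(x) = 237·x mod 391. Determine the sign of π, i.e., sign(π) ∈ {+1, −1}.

-1

Start at x=307: 307 → 33 → 1 → 237 → 256 → 67 → 239 → … (one orbit).
Cycle type of π: 22×17 + 2×8 + 1; total 26 cycles.
With 26 cycles on 391 points, sign = (−1)^{391−26} = -1.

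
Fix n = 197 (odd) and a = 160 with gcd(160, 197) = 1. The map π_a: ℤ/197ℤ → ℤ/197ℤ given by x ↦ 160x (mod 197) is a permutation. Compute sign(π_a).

Orbit of 178 under x↦160x: [178, 112, 190, 62, 70, 168, 88]… (length divides ord_197(160)).
π_160 has 3 disjoint cycles with lengths [98, 98, 1] on {0,…,196}.
n − c = 197 − 3 = 194; sign = (−1)^194 = +1.

+1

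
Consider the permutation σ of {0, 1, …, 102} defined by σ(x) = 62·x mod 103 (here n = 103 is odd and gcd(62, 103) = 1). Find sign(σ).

Start at x=12: 12 → 23 → 87 → 38 → 90 → 18 → 86 → … (one orbit).
The orbit structure of x ↦ 62x mod 103: 2 orbits of sizes [102, 1].
n − c = 103 − 2 = 101; sign = (−1)^101 = -1.
(62|103)_J = -1 (Zolotarev's lemma cross-check).

-1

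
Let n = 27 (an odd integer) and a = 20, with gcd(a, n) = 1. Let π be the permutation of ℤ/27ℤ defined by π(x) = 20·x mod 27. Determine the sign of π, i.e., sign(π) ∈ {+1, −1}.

-1

Orbit of 2 under x↦20x: [2, 13, 17, 16, 23, 1, 20]… (length divides ord_27(20)).
Decompose π into cycles: lengths [18, 6, 2, 1] (4 cycles, including the fixed point 0).
With 4 cycles on 27 points, sign = (−1)^{27−4} = -1.
The Jacobi symbol (20|27) = -1 (Zolotarev) agrees.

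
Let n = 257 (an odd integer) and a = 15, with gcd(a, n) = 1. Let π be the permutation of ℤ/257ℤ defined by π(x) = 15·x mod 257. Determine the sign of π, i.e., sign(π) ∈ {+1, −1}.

+1

Trace 253: π^k(253) = [253, 197, 128, 121, 16, 240, 2] for k=0..6.
Decompose π into cycles: lengths [32, 32, 32, 32, 32, 32, 32, 32, 1] (9 cycles, including the fixed point 0).
sign(π) = (−1)^{n − #cycles} = (−1)^{257−9} = (−1)^248 = +1.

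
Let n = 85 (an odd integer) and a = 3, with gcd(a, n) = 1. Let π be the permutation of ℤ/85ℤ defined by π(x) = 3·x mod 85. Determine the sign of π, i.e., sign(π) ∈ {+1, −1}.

Trace 59: π^k(59) = [59, 7, 21, 63, 19, 57, 1] for k=0..6.
The orbit structure of x ↦ 3x mod 85: 7 orbits of sizes [16, 16, 16, 16, 16, 4, 1].
n − c = 85 − 7 = 78; sign = (−1)^78 = +1.

+1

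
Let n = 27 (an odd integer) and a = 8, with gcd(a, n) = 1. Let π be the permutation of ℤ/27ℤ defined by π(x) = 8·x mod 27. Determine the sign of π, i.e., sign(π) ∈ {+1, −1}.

Start at x=1: 1 → 8 → 10 → 26 → 19 → 17 → 1 (one orbit).
Cycle lengths of π_8 on ℤ/27ℤ: [6, 6, 6, 2, 2, 2, 2, 1]; 8 cycles in total.
n − c = 27 − 8 = 19; sign = (−1)^19 = -1.
The Jacobi symbol (8|27) = -1 (Zolotarev) agrees.

-1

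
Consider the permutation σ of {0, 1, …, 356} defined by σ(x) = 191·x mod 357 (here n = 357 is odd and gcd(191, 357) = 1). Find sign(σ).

Start at x=169: 169 → 149 → 256 → 344 → 16 → 200 → 1 → … (one orbit).
Decompose π into cycles: lengths [12, 12, 12, 12, 12, 12, 12, 12, 12, 12, 12, 12, 12, 12, 12, 12, 12, 12, 12, 12, 12, 12, 12, 12, 6, 6, 4, 4, 4, 4, 4, 4, 4, 4, 4, 4, 4, 4, 3, 3, 2, 1] (42 cycles, including the fixed point 0).
sign(π) = (−1)^{n − #cycles} = (−1)^{357−42} = (−1)^315 = -1.
Via Zolotarev, sign(π_{191}) = (191|357) = -1.

-1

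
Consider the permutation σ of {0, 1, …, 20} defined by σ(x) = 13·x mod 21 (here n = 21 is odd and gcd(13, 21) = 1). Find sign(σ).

Start at x=1: 1 → 13 → 1 (one orbit).
π_13 has 12 disjoint cycles with lengths [2, 2, 2, 2, 2, 2, 2, 2, 2, 1, 1, 1] on {0,…,20}.
21 − 12 = 9 transpositions; sign(π) = (−1)^9 = -1.
The Jacobi symbol (13|21) = -1 (Zolotarev) agrees.

-1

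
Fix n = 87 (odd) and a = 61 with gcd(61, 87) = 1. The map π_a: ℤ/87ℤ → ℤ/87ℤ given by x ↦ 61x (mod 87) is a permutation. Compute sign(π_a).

-1

Trace 16: π^k(16) = [16, 19, 28, 55, 49, 31, 64] for k=0..6.
Decompose π into cycles: lengths [28, 28, 28, 1, 1, 1] (6 cycles, including the fixed point 0).
87 − 6 = 81 transpositions; sign(π) = (−1)^81 = -1.
Via Zolotarev, sign(π_{61}) = (61|87) = -1.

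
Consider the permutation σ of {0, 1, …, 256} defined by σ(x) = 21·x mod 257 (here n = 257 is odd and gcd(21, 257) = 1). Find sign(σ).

+1

Trace 79: π^k(79) = [79, 117, 144, 197, 25, 11, 231] for k=0..6.
Decompose π into cycles: lengths [128, 128, 1] (3 cycles, including the fixed point 0).
With 3 cycles on 257 points, sign = (−1)^{257−3} = +1.
Via Zolotarev, sign(π_{21}) = (21|257) = +1.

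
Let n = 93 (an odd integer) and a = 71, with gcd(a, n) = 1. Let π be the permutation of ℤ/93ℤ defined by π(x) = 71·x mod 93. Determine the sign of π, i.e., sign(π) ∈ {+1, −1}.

-1

Orbit of 1 under x↦71x: [1, 71, 19, 47, 82, 56, 70]… (length divides ord_93(71)).
Cycle type of π: 30×2 + 15×2 + 2 + 1; total 6 cycles.
sign(π) = (−1)^{n − #cycles} = (−1)^{93−6} = (−1)^87 = -1.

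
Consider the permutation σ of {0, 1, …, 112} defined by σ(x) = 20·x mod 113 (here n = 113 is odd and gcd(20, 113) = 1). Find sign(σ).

-1

Start at x=34: 34 → 2 → 40 → 9 → 67 → 97 → 19 → … (one orbit).
Cycle lengths of π_20 on ℤ/113ℤ: [112, 1]; 2 cycles in total.
sign(π) = (−1)^{n − #cycles} = (−1)^{113−2} = (−1)^111 = -1.
Zolotarev: (20|113) = -1, matching the cycle-count sign.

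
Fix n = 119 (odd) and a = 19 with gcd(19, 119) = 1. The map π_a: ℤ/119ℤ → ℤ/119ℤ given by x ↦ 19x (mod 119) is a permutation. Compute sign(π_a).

-1

Orbit of 72 under x↦19x: [72, 59, 50, 117, 81, 111, 86]… (length divides ord_119(19)).
Cycle type of π: 24×4 + 8×2 + 6 + 1; total 8 cycles.
With 8 cycles on 119 points, sign = (−1)^{119−8} = -1.
The Jacobi symbol (19|119) = -1 (Zolotarev) agrees.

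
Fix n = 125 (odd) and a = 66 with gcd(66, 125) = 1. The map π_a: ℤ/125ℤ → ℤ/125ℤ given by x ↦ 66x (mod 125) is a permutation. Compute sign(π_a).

Trace 31: π^k(31) = [31, 46, 36, 1, 66, 106, 121] for k=0..6.
13 cycles of lengths [25, 25, 25, 25, 5, 5, 5, 5, 1, 1, 1, 1, 1].
13 cycles on 125: each ℓ→(−1)^(ℓ−1), product (−1)^112 = +1.
(66|125)_J = +1 (Zolotarev's lemma cross-check).

+1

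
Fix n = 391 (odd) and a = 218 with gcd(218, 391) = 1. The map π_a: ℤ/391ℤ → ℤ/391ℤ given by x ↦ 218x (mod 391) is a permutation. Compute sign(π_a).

Start at x=13: 13 → 97 → 32 → 329 → 169 → 88 → 25 → … (one orbit).
Cycle lengths of π_218 on ℤ/391ℤ: [176, 176, 22, 16, 1]; 5 cycles in total.
With 5 cycles on 391 points, sign = (−1)^{391−5} = +1.

+1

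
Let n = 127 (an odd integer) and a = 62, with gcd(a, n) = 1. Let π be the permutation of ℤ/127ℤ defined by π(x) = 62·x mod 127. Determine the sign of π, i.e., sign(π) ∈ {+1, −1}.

+1

Trace 72: π^k(72) = [72, 19, 35, 11, 47, 120, 74] for k=0..6.
The orbit structure of x ↦ 62x mod 127: 3 orbits of sizes [63, 63, 1].
3 cycles on 127: each ℓ→(−1)^(ℓ−1), product (−1)^124 = +1.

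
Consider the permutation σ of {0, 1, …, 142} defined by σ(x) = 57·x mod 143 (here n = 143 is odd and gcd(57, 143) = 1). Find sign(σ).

+1

Orbit of 14 under x↦57x: [14, 83, 12, 112, 92, 96, 38]… (length divides ord_143(57)).
Decompose π into cycles: lengths [20, 20, 20, 20, 20, 20, 10, 4, 4, 4, 1] (11 cycles, including the fixed point 0).
sign(π) = (−1)^{n − #cycles} = (−1)^{143−11} = (−1)^132 = +1.
Zolotarev: (57|143) = +1, matching the cycle-count sign.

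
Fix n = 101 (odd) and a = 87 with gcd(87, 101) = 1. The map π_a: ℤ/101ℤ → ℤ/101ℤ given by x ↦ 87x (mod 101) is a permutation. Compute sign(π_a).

Start at x=84: 84 → 36 → 1 → 87 → 95 → 84 (one orbit).
π_87 has 21 disjoint cycles with lengths [5, 5, 5, 5, 5, 5, 5, 5, 5, 5, 5, 5, 5, 5, 5, 5, 5, 5, 5, 5, 1] on {0,…,100}.
sign(π) = (−1)^{n − #cycles} = (−1)^{101−21} = (−1)^80 = +1.
The Jacobi symbol (87|101) = +1 (Zolotarev) agrees.

+1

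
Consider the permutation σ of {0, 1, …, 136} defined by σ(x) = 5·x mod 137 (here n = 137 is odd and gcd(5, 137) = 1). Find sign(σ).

-1

Start at x=103: 103 → 104 → 109 → 134 → 122 → 62 → 36 → … (one orbit).
Cycle lengths of π_5 on ℤ/137ℤ: [136, 1]; 2 cycles in total.
2 cycles on 137: each ℓ→(−1)^(ℓ−1), product (−1)^135 = -1.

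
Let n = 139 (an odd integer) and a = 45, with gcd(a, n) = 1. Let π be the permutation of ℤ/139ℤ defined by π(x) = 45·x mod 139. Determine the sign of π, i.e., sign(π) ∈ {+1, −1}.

Orbit of 64 under x↦45x: [64, 100, 52, 116, 77, 129, 106]… (length divides ord_139(45)).
Cycle lengths of π_45 on ℤ/139ℤ: [23, 23, 23, 23, 23, 23, 1]; 7 cycles in total.
sign(π) = (−1)^{n − #cycles} = (−1)^{139−7} = (−1)^132 = +1.
Zolotarev: (45|139) = +1, matching the cycle-count sign.

+1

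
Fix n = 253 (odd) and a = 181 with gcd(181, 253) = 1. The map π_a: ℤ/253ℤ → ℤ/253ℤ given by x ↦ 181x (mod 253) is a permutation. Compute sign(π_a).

Trace 137: π^k(137) = [137, 3, 37, 119, 34, 82, 168] for k=0..6.
π_181 has 6 disjoint cycles with lengths [110, 110, 22, 5, 5, 1] on {0,…,252}.
Σ(ℓ_i−1) = 253−6 = 247; sign = (−1)^247 = -1.
Zolotarev: (181|253) = -1, matching the cycle-count sign.

-1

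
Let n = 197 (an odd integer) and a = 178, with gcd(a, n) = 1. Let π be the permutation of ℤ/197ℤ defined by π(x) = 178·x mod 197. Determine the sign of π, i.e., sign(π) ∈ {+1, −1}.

+1

Orbit of 1 under x↦178x: [1, 178, 164, 36, 104, 191, 114]… (length divides ord_197(178)).
Decompose π into cycles: lengths [7, 7, 7, 7, 7, 7, 7, 7, 7, 7, 7, 7, 7, 7, 7, 7, 7, 7, 7, 7, 7, 7, 7, 7, 7, 7, 7, 7, 1] (29 cycles, including the fixed point 0).
With 29 cycles on 197 points, sign = (−1)^{197−29} = +1.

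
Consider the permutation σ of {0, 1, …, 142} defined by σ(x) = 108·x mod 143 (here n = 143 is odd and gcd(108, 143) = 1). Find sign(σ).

+1

Start at x=27: 27 → 56 → 42 → 103 → 113 → 49 → 1 → … (one orbit).
9 cycles of lengths [30, 30, 30, 30, 6, 6, 5, 5, 1].
With 9 cycles on 143 points, sign = (−1)^{143−9} = +1.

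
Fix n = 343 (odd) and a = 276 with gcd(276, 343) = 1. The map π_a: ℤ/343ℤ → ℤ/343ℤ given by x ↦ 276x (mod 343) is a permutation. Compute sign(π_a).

Orbit of 264 under x↦276x: [264, 148, 31, 324, 244, 116, 117]… (length divides ord_343(276)).
Cycle lengths of π_276 on ℤ/343ℤ: [42, 42, 42, 42, 42, 42, 42, 6, 6, 6, 6, 6, 6, 6, 6, 1]; 16 cycles in total.
sign(π) = (−1)^{n − #cycles} = (−1)^{343−16} = (−1)^327 = -1.

-1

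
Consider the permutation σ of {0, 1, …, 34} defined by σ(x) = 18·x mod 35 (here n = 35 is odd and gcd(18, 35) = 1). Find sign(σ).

Orbit of 9 under x↦18x: [9, 22, 11, 23, 29, 32, 16]… (length divides ord_35(18)).
6 cycles of lengths [12, 12, 4, 3, 3, 1].
With 6 cycles on 35 points, sign = (−1)^{35−6} = -1.
(18|35)_J = -1 (Zolotarev's lemma cross-check).

-1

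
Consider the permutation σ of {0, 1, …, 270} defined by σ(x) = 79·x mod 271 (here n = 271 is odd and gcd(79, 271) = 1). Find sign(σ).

Orbit of 141 under x↦79x: [141, 28, 44, 224, 81, 166, 106]… (length divides ord_271(79)).
The orbit structure of x ↦ 79x mod 271: 7 orbits of sizes [45, 45, 45, 45, 45, 45, 1].
With 7 cycles on 271 points, sign = (−1)^{271−7} = +1.
Via Zolotarev, sign(π_{79}) = (79|271) = +1.

+1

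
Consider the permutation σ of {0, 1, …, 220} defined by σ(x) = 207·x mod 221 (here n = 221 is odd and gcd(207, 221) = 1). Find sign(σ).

Trace 12: π^k(12) = [12, 53, 142, 1, 207, 196, 129] for k=0..6.
π_207 has 20 disjoint cycles with lengths [16, 16, 16, 16, 16, 16, 16, 16, 16, 16, 16, 16, 16, 2, 2, 2, 2, 2, 2, 1] on {0,…,220}.
With 20 cycles on 221 points, sign = (−1)^{221−20} = -1.

-1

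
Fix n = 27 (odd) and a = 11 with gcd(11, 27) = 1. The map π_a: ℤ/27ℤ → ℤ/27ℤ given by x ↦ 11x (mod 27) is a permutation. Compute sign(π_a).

-1

Orbit of 25 under x↦11x: [25, 5, 1, 11, 13, 8, 7]… (length divides ord_27(11)).
π_11 has 4 disjoint cycles with lengths [18, 6, 2, 1] on {0,…,26}.
sign(π) = (−1)^{n − #cycles} = (−1)^{27−4} = (−1)^23 = -1.
The Jacobi symbol (11|27) = -1 (Zolotarev) agrees.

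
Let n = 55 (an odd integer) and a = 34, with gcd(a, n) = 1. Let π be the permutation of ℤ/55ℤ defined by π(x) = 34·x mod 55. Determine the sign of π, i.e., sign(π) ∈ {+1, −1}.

Trace 1: π^k(1) = [1, 34] for k=0..1.
Cycle lengths of π_34 on ℤ/55ℤ: [2, 2, 2, 2, 2, 2, 2, 2, 2, 2, 2, 2, 2, 2, 2, 2, 2, 2, 2, 2, 2, 2, 1, 1, 1, 1, 1, 1, 1, 1, 1, 1, 1]; 33 cycles in total.
sign(π) = (−1)^{n − #cycles} = (−1)^{55−33} = (−1)^22 = +1.

+1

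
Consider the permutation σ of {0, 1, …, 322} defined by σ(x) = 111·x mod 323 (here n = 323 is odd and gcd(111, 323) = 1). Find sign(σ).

Start at x=237: 237 → 144 → 157 → 308 → 273 → 264 → 234 → … (one orbit).
The orbit structure of x ↦ 111x mod 323: 9 orbits of sizes [72, 72, 72, 72, 9, 9, 8, 8, 1].
With 9 cycles on 323 points, sign = (−1)^{323−9} = +1.

+1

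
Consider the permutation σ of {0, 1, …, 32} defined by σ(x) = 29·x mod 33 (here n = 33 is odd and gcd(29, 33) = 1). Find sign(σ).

+1

Orbit of 32 under x↦29x: [32, 4, 17, 31, 8, 1, 29]… (length divides ord_33(29)).
π_29 has 5 disjoint cycles with lengths [10, 10, 10, 2, 1] on {0,…,32}.
n − c = 33 − 5 = 28; sign = (−1)^28 = +1.
Zolotarev: (29|33) = +1, matching the cycle-count sign.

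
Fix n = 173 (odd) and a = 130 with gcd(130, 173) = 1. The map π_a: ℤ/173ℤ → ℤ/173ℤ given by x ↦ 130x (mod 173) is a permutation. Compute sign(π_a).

+1

Trace 126: π^k(126) = [126, 118, 116, 29, 137, 164, 41] for k=0..6.
π_130 has 3 disjoint cycles with lengths [86, 86, 1] on {0,…,172}.
173 − 3 = 170 transpositions; sign(π) = (−1)^170 = +1.
Zolotarev: (130|173) = +1, matching the cycle-count sign.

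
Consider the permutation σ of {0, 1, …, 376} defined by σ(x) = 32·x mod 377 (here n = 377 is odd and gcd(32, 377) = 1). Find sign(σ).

+1

Orbit of 225 under x↦32x: [225, 37, 53, 188, 361, 242, 204]… (length divides ord_377(32)).
7 cycles of lengths [84, 84, 84, 84, 28, 12, 1].
Σ(ℓ_i−1) = 377−7 = 370; sign = (−1)^370 = +1.
Via Zolotarev, sign(π_{32}) = (32|377) = +1.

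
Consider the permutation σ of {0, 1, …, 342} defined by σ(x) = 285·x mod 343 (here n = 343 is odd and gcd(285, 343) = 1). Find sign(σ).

Orbit of 270 under x↦285x: [270, 118, 16, 101, 316, 194, 67]… (length divides ord_343(285)).
The orbit structure of x ↦ 285x mod 343: 4 orbits of sizes [294, 42, 6, 1].
4 cycles on 343: each ℓ→(−1)^(ℓ−1), product (−1)^339 = -1.

-1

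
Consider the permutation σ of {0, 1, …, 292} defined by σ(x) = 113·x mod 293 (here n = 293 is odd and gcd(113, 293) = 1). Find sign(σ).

Orbit of 239 under x↦113x: [239, 51, 196, 173, 211, 110, 124]… (length divides ord_293(113)).
2 cycles of lengths [292, 1].
sign(π) = (−1)^{n − #cycles} = (−1)^{293−2} = (−1)^291 = -1.

-1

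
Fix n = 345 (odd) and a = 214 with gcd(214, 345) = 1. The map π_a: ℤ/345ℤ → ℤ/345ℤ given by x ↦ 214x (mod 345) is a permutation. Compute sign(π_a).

-1

Orbit of 301 under x↦214x: [301, 244, 121, 19, 271, 34, 31]… (length divides ord_345(214)).
Decompose π into cycles: lengths [22, 22, 22, 22, 22, 22, 22, 22, 22, 22, 22, 22, 22, 22, 22, 2, 2, 2, 2, 2, 2, 1, 1, 1] (24 cycles, including the fixed point 0).
24 cycles on 345: each ℓ→(−1)^(ℓ−1), product (−1)^321 = -1.
Check: (214/345) = -1 by Zolotarev.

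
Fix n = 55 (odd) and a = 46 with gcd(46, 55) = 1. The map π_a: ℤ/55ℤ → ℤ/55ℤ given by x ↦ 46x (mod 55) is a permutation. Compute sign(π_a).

Orbit of 6 under x↦46x: [6, 1, 46, 26, 41, 16, 21]… (length divides ord_55(46)).
π_46 has 10 disjoint cycles with lengths [10, 10, 10, 10, 10, 1, 1, 1, 1, 1] on {0,…,54}.
sign(π) = (−1)^{n − #cycles} = (−1)^{55−10} = (−1)^45 = -1.

-1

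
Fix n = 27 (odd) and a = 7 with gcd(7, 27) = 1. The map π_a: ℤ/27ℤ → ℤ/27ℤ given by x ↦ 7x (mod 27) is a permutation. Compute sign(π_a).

Orbit of 10 under x↦7x: [10, 16, 4, 1, 7, 22, 19]… (length divides ord_27(7)).
The orbit structure of x ↦ 7x mod 27: 7 orbits of sizes [9, 9, 3, 3, 1, 1, 1].
7 cycles on 27: each ℓ→(−1)^(ℓ−1), product (−1)^20 = +1.
Zolotarev: (7|27) = +1, matching the cycle-count sign.

+1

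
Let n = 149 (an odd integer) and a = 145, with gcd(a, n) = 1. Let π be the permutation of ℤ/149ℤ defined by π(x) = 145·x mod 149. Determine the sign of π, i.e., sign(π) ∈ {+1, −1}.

+1

Trace 25: π^k(25) = [25, 49, 102, 39, 142, 28, 37] for k=0..6.
5 cycles of lengths [37, 37, 37, 37, 1].
Σ(ℓ_i−1) = 149−5 = 144; sign = (−1)^144 = +1.
The Jacobi symbol (145|149) = +1 (Zolotarev) agrees.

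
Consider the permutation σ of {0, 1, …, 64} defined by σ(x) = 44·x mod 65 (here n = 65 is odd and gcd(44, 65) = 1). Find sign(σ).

-1

Orbit of 1 under x↦44x: [1, 44, 51, 34]… (length divides ord_65(44)).
π_44 has 18 disjoint cycles with lengths [4, 4, 4, 4, 4, 4, 4, 4, 4, 4, 4, 4, 4, 4, 4, 2, 2, 1] on {0,…,64}.
18 cycles on 65: each ℓ→(−1)^(ℓ−1), product (−1)^47 = -1.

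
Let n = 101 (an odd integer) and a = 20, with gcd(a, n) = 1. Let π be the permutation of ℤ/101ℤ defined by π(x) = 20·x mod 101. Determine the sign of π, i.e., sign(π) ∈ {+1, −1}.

Trace 68: π^k(68) = [68, 47, 31, 14, 78, 45, 92] for k=0..6.
3 cycles of lengths [50, 50, 1].
With 3 cycles on 101 points, sign = (−1)^{101−3} = +1.
(20|101)_J = +1 (Zolotarev's lemma cross-check).

+1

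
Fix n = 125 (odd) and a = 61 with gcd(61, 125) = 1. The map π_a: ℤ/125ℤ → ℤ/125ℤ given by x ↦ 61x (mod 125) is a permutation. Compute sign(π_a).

Orbit of 6 under x↦61x: [6, 116, 76, 11, 46, 56, 41]… (length divides ord_125(61)).
The orbit structure of x ↦ 61x mod 125: 13 orbits of sizes [25, 25, 25, 25, 5, 5, 5, 5, 1, 1, 1, 1, 1].
With 13 cycles on 125 points, sign = (−1)^{125−13} = +1.

+1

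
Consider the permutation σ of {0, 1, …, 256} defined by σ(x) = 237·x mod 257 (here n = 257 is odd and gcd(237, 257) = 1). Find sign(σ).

-1

Trace 185: π^k(185) = [185, 155, 241, 63, 25, 14, 234] for k=0..6.
Cycle lengths of π_237 on ℤ/257ℤ: [256, 1]; 2 cycles in total.
257 − 2 = 255 transpositions; sign(π) = (−1)^255 = -1.
The Jacobi symbol (237|257) = -1 (Zolotarev) agrees.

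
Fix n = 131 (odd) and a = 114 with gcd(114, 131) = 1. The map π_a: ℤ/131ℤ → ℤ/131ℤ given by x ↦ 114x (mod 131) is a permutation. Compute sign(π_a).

Orbit of 108 under x↦114x: [108, 129, 34, 77, 1, 114, 27]… (length divides ord_131(114)).
Decompose π into cycles: lengths [65, 65, 1] (3 cycles, including the fixed point 0).
Σ(ℓ_i−1) = 131−3 = 128; sign = (−1)^128 = +1.
The Jacobi symbol (114|131) = +1 (Zolotarev) agrees.

+1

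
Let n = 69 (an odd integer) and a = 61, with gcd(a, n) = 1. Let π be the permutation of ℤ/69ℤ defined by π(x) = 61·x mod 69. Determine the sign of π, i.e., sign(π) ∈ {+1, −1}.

Start at x=52: 52 → 67 → 16 → 10 → 58 → 19 → 55 → … (one orbit).
Decompose π into cycles: lengths [22, 22, 22, 1, 1, 1] (6 cycles, including the fixed point 0).
Σ(ℓ_i−1) = 69−6 = 63; sign = (−1)^63 = -1.

-1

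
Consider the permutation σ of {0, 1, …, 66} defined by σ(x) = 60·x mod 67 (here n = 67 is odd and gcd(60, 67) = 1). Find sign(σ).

Trace 9: π^k(9) = [9, 4, 39, 62, 35, 23, 40] for k=0..6.
π_60 has 3 disjoint cycles with lengths [33, 33, 1] on {0,…,66}.
67 − 3 = 64 transpositions; sign(π) = (−1)^64 = +1.

+1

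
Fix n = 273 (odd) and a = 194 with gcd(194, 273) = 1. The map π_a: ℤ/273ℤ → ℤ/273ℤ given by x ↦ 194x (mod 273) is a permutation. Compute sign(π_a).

+1

Orbit of 272 under x↦194x: [272, 79, 38, 1, 194, 235]… (length divides ord_273(194)).
The orbit structure of x ↦ 194x mod 273: 59 orbits of sizes [6, 6, 6, 6, 6, 6, 6, 6, 6, 6, 6, 6, 6, 6, 6, 6, 6, 6, 6, 6, 6, 6, 6, 6, 6, 6, 6, 6, 6, 6, 6, 6, 6, 6, 6, 6, 6, 6, 6, 2, 2, 2, 2, 2, 2, 2, 2, 2, 2, 2, 2, 2, 2, 2, 2, 2, 2, 2, 1].
sign(π) = (−1)^{n − #cycles} = (−1)^{273−59} = (−1)^214 = +1.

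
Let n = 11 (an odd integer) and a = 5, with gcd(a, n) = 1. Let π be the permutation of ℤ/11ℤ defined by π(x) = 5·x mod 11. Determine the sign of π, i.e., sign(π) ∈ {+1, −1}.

+1

Orbit of 5 under x↦5x: [5, 3, 4, 9, 1]… (length divides ord_11(5)).
π_5 has 3 disjoint cycles with lengths [5, 5, 1] on {0,…,10}.
sign(π) = (−1)^{n − #cycles} = (−1)^{11−3} = (−1)^8 = +1.
The Jacobi symbol (5|11) = +1 (Zolotarev) agrees.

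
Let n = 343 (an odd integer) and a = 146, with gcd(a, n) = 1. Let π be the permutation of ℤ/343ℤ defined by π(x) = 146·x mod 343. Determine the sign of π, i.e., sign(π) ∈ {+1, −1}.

Start at x=246: 246 → 244 → 295 → 195 → 1 → 146 → 50 → … (one orbit).
Cycle type of π: 14×21 + 2×24 + 1; total 46 cycles.
46 cycles on 343: each ℓ→(−1)^(ℓ−1), product (−1)^297 = -1.
Via Zolotarev, sign(π_{146}) = (146|343) = -1.

-1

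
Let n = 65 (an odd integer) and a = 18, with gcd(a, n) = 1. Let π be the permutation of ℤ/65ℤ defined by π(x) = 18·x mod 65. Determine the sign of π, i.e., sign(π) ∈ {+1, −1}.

+1

Trace 64: π^k(64) = [64, 47, 1, 18] for k=0..3.
Cycle type of π: 4×16 + 1; total 17 cycles.
With 17 cycles on 65 points, sign = (−1)^{65−17} = +1.
Zolotarev: (18|65) = +1, matching the cycle-count sign.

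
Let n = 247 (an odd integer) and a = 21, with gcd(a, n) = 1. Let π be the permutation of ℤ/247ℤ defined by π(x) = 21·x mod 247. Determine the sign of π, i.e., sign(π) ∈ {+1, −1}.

Start at x=31: 31 → 157 → 86 → 77 → 135 → 118 → 8 → … (one orbit).
Cycle lengths of π_21 on ℤ/247ℤ: [36, 36, 36, 36, 36, 36, 18, 4, 4, 4, 1]; 11 cycles in total.
sign(π) = (−1)^{n − #cycles} = (−1)^{247−11} = (−1)^236 = +1.
Zolotarev: (21|247) = +1, matching the cycle-count sign.

+1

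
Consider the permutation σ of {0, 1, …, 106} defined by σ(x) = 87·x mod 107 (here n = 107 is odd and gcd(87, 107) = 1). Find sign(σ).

+1

Start at x=92: 92 → 86 → 99 → 53 → 10 → 14 → 41 → … (one orbit).
Decompose π into cycles: lengths [53, 53, 1] (3 cycles, including the fixed point 0).
n − c = 107 − 3 = 104; sign = (−1)^104 = +1.
Check: (87/107) = +1 by Zolotarev.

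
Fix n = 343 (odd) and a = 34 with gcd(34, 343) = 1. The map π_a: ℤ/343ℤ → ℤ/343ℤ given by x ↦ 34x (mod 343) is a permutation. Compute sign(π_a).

Trace 267: π^k(267) = [267, 160, 295, 83, 78, 251, 302] for k=0..6.
Decompose π into cycles: lengths [98, 98, 98, 14, 14, 14, 2, 2, 2, 1] (10 cycles, including the fixed point 0).
sign(π) = (−1)^{n − #cycles} = (−1)^{343−10} = (−1)^333 = -1.

-1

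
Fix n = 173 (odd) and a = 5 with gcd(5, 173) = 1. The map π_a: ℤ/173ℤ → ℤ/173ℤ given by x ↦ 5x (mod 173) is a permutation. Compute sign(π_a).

Orbit of 157 under x↦5x: [157, 93, 119, 76, 34, 170, 158]… (length divides ord_173(5)).
The orbit structure of x ↦ 5x mod 173: 2 orbits of sizes [172, 1].
With 2 cycles on 173 points, sign = (−1)^{173−2} = -1.

-1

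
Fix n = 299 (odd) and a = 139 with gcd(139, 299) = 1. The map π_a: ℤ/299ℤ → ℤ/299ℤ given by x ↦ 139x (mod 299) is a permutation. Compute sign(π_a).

+1

Trace 139: π^k(139) = [139, 185, 1] for k=0..2.
π_139 has 115 disjoint cycles with lengths [3, 3, 3, 3, 3, 3, 3, 3, 3, 3, 3, 3, 3, 3, 3, 3, 3, 3, 3, 3, 3, 3, 3, 3, 3, 3, 3, 3, 3, 3, 3, 3, 3, 3, 3, 3, 3, 3, 3, 3, 3, 3, 3, 3, 3, 3, 3, 3, 3, 3, 3, 3, 3, 3, 3, 3, 3, 3, 3, 3, 3, 3, 3, 3, 3, 3, 3, 3, 3, 3, 3, 3, 3, 3, 3, 3, 3, 3, 3, 3, 3, 3, 3, 3, 3, 3, 3, 3, 3, 3, 3, 3, 1, 1, 1, 1, 1, 1, 1, 1, 1, 1, 1, 1, 1, 1, 1, 1, 1, 1, 1, 1, 1, 1, 1] on {0,…,298}.
299 − 115 = 184 transpositions; sign(π) = (−1)^184 = +1.
Zolotarev: (139|299) = +1, matching the cycle-count sign.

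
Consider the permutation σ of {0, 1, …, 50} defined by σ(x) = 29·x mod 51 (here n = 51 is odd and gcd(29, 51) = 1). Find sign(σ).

+1

Start at x=23: 23 → 4 → 14 → 49 → 44 → 1 → 29 → … (one orbit).
5 cycles of lengths [16, 16, 16, 2, 1].
51 − 5 = 46 transpositions; sign(π) = (−1)^46 = +1.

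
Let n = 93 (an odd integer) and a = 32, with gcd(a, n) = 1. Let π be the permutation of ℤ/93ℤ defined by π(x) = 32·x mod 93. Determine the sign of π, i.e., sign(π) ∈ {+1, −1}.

-1

Trace 32: π^k(32) = [32, 1] for k=0..1.
Decompose π into cycles: lengths [2, 2, 2, 2, 2, 2, 2, 2, 2, 2, 2, 2, 2, 2, 2, 2, 2, 2, 2, 2, 2, 2, 2, 2, 2, 2, 2, 2, 2, 2, 2, 1, 1, 1, 1, 1, 1, 1, 1, 1, 1, 1, 1, 1, 1, 1, 1, 1, 1, 1, 1, 1, 1, 1, 1, 1, 1, 1, 1, 1, 1, 1] (62 cycles, including the fixed point 0).
With 62 cycles on 93 points, sign = (−1)^{93−62} = -1.
The Jacobi symbol (32|93) = -1 (Zolotarev) agrees.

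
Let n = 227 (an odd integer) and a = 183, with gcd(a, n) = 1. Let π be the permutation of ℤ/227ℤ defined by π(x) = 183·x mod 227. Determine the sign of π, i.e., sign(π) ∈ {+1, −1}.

Trace 114: π^k(114) = [114, 205, 60, 84, 163, 92, 38] for k=0..6.
π_183 has 2 disjoint cycles with lengths [226, 1] on {0,…,226}.
With 2 cycles on 227 points, sign = (−1)^{227−2} = -1.
Check: (183/227) = -1 by Zolotarev.

-1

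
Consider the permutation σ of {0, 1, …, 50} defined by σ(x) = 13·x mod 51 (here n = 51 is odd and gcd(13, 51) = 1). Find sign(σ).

+1

Trace 1: π^k(1) = [1, 13, 16, 4] for k=0..3.
Cycle lengths of π_13 on ℤ/51ℤ: [4, 4, 4, 4, 4, 4, 4, 4, 4, 4, 4, 4, 1, 1, 1]; 15 cycles in total.
15 cycles on 51: each ℓ→(−1)^(ℓ−1), product (−1)^36 = +1.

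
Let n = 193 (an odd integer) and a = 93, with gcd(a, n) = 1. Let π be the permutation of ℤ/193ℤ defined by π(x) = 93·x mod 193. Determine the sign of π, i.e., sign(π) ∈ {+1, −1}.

Start at x=7: 7 → 72 → 134 → 110 → 1 → 93 → 157 → … (one orbit).
Decompose π into cycles: lengths [96, 96, 1] (3 cycles, including the fixed point 0).
n − c = 193 − 3 = 190; sign = (−1)^190 = +1.

+1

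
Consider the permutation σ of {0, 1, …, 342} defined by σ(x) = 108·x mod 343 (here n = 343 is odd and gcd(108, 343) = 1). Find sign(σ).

Orbit of 32 under x↦108x: [32, 26, 64, 52, 128, 104, 256]… (length divides ord_343(108)).
Cycle type of π: 294 + 42 + 6 + 1; total 4 cycles.
4 cycles on 343: each ℓ→(−1)^(ℓ−1), product (−1)^339 = -1.
The Jacobi symbol (108|343) = -1 (Zolotarev) agrees.

-1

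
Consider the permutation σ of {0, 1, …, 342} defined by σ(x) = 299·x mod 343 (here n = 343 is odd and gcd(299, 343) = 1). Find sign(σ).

Start at x=260: 260 → 222 → 179 → 13 → 114 → 129 → 155 → … (one orbit).
Cycle type of π: 294 + 42 + 6 + 1; total 4 cycles.
343 − 4 = 339 transpositions; sign(π) = (−1)^339 = -1.
Via Zolotarev, sign(π_{299}) = (299|343) = -1.

-1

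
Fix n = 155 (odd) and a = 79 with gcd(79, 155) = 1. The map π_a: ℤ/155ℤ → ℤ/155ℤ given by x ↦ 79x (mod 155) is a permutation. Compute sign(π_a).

Start at x=1: 1 → 79 → 41 → 139 → 131 → 119 → 101 → … (one orbit).
π_79 has 8 disjoint cycles with lengths [30, 30, 30, 30, 30, 2, 2, 1] on {0,…,154}.
n − c = 155 − 8 = 147; sign = (−1)^147 = -1.
Check: (79/155) = -1 by Zolotarev.

-1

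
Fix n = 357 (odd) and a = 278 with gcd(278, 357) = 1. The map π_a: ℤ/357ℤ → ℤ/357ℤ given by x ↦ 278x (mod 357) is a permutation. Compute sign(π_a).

-1

Orbit of 143 under x↦278x: [143, 127, 320, 67, 62, 100, 311]… (length divides ord_357(278)).
π_278 has 14 disjoint cycles with lengths [48, 48, 48, 48, 48, 48, 16, 16, 16, 6, 6, 6, 2, 1] on {0,…,356}.
sign(π) = (−1)^{n − #cycles} = (−1)^{357−14} = (−1)^343 = -1.
The Jacobi symbol (278|357) = -1 (Zolotarev) agrees.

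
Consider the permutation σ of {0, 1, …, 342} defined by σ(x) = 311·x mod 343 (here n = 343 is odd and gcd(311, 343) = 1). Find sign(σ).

-1

Start at x=73: 73 → 65 → 321 → 18 → 110 → 253 → 136 → … (one orbit).
Cycle type of π: 294 + 42 + 6 + 1; total 4 cycles.
4 cycles on 343: each ℓ→(−1)^(ℓ−1), product (−1)^339 = -1.
Check: (311/343) = -1 by Zolotarev.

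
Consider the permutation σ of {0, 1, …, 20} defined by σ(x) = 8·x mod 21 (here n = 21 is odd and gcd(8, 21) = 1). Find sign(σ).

-1

Start at x=1: 1 → 8 → 1 (one orbit).
π_8 has 14 disjoint cycles with lengths [2, 2, 2, 2, 2, 2, 2, 1, 1, 1, 1, 1, 1, 1] on {0,…,20}.
n − c = 21 − 14 = 7; sign = (−1)^7 = -1.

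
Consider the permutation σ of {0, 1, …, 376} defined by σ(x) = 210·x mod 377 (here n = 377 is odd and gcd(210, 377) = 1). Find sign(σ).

Orbit of 335 under x↦210x: [335, 228, 1, 210, 368, 372, 81]… (length divides ord_377(210)).
The orbit structure of x ↦ 210x mod 377: 10 orbits of sizes [84, 84, 84, 84, 12, 7, 7, 7, 7, 1].
With 10 cycles on 377 points, sign = (−1)^{377−10} = -1.
Via Zolotarev, sign(π_{210}) = (210|377) = -1.

-1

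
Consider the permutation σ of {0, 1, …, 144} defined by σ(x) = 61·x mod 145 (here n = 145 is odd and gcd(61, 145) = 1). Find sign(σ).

Start at x=136: 136 → 31 → 6 → 76 → 141 → 46 → 51 → … (one orbit).
π_61 has 10 disjoint cycles with lengths [28, 28, 28, 28, 28, 1, 1, 1, 1, 1] on {0,…,144}.
n − c = 145 − 10 = 135; sign = (−1)^135 = -1.
The Jacobi symbol (61|145) = -1 (Zolotarev) agrees.

-1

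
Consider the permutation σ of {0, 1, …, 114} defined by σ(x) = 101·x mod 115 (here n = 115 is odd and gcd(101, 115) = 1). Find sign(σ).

+1

Orbit of 41 under x↦101x: [41, 1, 101, 81, 16, 6, 31]… (length divides ord_115(101)).
15 cycles of lengths [11, 11, 11, 11, 11, 11, 11, 11, 11, 11, 1, 1, 1, 1, 1].
n − c = 115 − 15 = 100; sign = (−1)^100 = +1.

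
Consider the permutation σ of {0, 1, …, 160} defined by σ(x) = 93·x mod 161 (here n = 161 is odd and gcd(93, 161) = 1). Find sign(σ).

+1

Orbit of 116 under x↦93x: [116, 1, 93]… (length divides ord_161(93)).
Decompose π into cycles: lengths [3, 3, 3, 3, 3, 3, 3, 3, 3, 3, 3, 3, 3, 3, 3, 3, 3, 3, 3, 3, 3, 3, 3, 3, 3, 3, 3, 3, 3, 3, 3, 3, 3, 3, 3, 3, 3, 3, 3, 3, 3, 3, 3, 3, 3, 3, 1, 1, 1, 1, 1, 1, 1, 1, 1, 1, 1, 1, 1, 1, 1, 1, 1, 1, 1, 1, 1, 1, 1] (69 cycles, including the fixed point 0).
Σ(ℓ_i−1) = 161−69 = 92; sign = (−1)^92 = +1.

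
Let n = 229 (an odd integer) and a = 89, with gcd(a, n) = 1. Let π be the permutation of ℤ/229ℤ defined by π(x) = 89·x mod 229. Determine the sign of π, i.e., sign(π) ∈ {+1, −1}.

-1

Trace 95: π^k(95) = [95, 211, 1, 89, 135, 107, 134] for k=0..6.
Cycle lengths of π_89 on ℤ/229ℤ: [12, 12, 12, 12, 12, 12, 12, 12, 12, 12, 12, 12, 12, 12, 12, 12, 12, 12, 12, 1]; 20 cycles in total.
229 − 20 = 209 transpositions; sign(π) = (−1)^209 = -1.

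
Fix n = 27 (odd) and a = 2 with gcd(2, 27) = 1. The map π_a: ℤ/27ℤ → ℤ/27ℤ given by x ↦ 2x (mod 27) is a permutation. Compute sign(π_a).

-1

Trace 10: π^k(10) = [10, 20, 13, 26, 25, 23, 19] for k=0..6.
Cycle type of π: 18 + 6 + 2 + 1; total 4 cycles.
Σ(ℓ_i−1) = 27−4 = 23; sign = (−1)^23 = -1.
The Jacobi symbol (2|27) = -1 (Zolotarev) agrees.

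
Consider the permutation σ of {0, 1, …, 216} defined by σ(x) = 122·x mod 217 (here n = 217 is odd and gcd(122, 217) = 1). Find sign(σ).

+1

Start at x=209: 209 → 109 → 61 → 64 → 213 → 163 → 139 → … (one orbit).
Decompose π into cycles: lengths [30, 30, 30, 30, 30, 30, 10, 10, 10, 6, 1] (11 cycles, including the fixed point 0).
With 11 cycles on 217 points, sign = (−1)^{217−11} = +1.
Check: (122/217) = +1 by Zolotarev.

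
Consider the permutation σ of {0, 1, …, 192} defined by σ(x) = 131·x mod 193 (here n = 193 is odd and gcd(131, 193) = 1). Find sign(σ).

Trace 84: π^k(84) = [84, 3, 7, 145, 81, 189, 55] for k=0..6.
Decompose π into cycles: lengths [48, 48, 48, 48, 1] (5 cycles, including the fixed point 0).
Σ(ℓ_i−1) = 193−5 = 188; sign = (−1)^188 = +1.

+1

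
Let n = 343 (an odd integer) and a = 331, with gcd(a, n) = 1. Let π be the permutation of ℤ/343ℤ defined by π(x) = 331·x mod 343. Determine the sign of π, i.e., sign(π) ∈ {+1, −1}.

+1

Start at x=323: 323 → 240 → 207 → 260 → 310 → 53 → 50 → … (one orbit).
Decompose π into cycles: lengths [147, 147, 21, 21, 3, 3, 1] (7 cycles, including the fixed point 0).
With 7 cycles on 343 points, sign = (−1)^{343−7} = +1.
Via Zolotarev, sign(π_{331}) = (331|343) = +1.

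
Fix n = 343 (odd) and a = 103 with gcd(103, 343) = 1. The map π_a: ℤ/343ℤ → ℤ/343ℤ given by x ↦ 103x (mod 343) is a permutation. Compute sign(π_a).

-1

Start at x=284: 284 → 97 → 44 → 73 → 316 → 306 → 305 → … (one orbit).
π_103 has 4 disjoint cycles with lengths [294, 42, 6, 1] on {0,…,342}.
sign(π) = (−1)^{n − #cycles} = (−1)^{343−4} = (−1)^339 = -1.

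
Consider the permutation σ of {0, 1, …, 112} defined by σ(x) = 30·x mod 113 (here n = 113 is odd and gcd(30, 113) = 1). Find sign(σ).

Start at x=49: 49 → 1 → 30 → 109 → 106 → 16 → 28 → 49 (one orbit).
π_30 has 17 disjoint cycles with lengths [7, 7, 7, 7, 7, 7, 7, 7, 7, 7, 7, 7, 7, 7, 7, 7, 1] on {0,…,112}.
n − c = 113 − 17 = 96; sign = (−1)^96 = +1.
Check: (30/113) = +1 by Zolotarev.

+1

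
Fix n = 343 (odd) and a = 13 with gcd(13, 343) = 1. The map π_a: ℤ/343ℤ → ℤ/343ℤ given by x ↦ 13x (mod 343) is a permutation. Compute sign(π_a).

-1

Trace 99: π^k(99) = [99, 258, 267, 41, 190, 69, 211] for k=0..6.
10 cycles of lengths [98, 98, 98, 14, 14, 14, 2, 2, 2, 1].
With 10 cycles on 343 points, sign = (−1)^{343−10} = -1.
(13|343)_J = -1 (Zolotarev's lemma cross-check).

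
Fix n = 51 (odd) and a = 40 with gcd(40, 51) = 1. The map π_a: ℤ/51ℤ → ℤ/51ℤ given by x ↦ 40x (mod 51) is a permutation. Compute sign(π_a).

Trace 22: π^k(22) = [22, 13, 10, 43, 37, 1, 40] for k=0..6.
Cycle type of π: 16×3 + 1×3; total 6 cycles.
Σ(ℓ_i−1) = 51−6 = 45; sign = (−1)^45 = -1.

-1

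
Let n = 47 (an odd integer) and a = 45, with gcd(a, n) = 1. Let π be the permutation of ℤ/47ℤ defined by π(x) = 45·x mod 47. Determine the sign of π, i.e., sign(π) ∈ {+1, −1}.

Start at x=4: 4 → 39 → 16 → 15 → 17 → 13 → 21 → … (one orbit).
2 cycles of lengths [46, 1].
47 − 2 = 45 transpositions; sign(π) = (−1)^45 = -1.

-1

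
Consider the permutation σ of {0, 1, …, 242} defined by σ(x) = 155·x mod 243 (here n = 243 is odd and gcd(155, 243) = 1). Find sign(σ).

-1

Trace 154: π^k(154) = [154, 56, 175, 152, 232, 239, 109] for k=0..6.
Cycle lengths of π_155 on ℤ/243ℤ: [162, 54, 18, 6, 2, 1]; 6 cycles in total.
Σ(ℓ_i−1) = 243−6 = 237; sign = (−1)^237 = -1.
Zolotarev: (155|243) = -1, matching the cycle-count sign.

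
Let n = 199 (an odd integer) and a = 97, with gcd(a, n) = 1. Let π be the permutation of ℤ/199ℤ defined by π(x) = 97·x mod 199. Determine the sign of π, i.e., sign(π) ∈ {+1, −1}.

-1

Orbit of 20 under x↦97x: [20, 149, 125, 185, 35, 12, 169]… (length divides ord_199(97)).
Cycle type of π: 198 + 1; total 2 cycles.
With 2 cycles on 199 points, sign = (−1)^{199−2} = -1.
(97|199)_J = -1 (Zolotarev's lemma cross-check).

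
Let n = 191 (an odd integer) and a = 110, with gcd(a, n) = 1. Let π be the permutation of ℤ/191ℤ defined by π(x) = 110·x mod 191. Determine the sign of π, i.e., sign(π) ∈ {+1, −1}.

-1

Start at x=114: 114 → 125 → 189 → 162 → 57 → 158 → 190 → … (one orbit).
2 cycles of lengths [190, 1].
191 − 2 = 189 transpositions; sign(π) = (−1)^189 = -1.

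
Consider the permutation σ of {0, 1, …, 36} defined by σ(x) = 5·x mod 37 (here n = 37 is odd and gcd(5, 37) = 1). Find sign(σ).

Trace 29: π^k(29) = [29, 34, 22, 36, 32, 12, 23] for k=0..6.
Cycle type of π: 36 + 1; total 2 cycles.
With 2 cycles on 37 points, sign = (−1)^{37−2} = -1.

-1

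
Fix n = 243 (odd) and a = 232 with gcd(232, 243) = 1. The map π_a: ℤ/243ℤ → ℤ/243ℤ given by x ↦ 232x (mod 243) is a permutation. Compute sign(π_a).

Start at x=151: 151 → 40 → 46 → 223 → 220 → 10 → 133 → … (one orbit).
π_232 has 11 disjoint cycles with lengths [81, 81, 27, 27, 9, 9, 3, 3, 1, 1, 1] on {0,…,242}.
243 − 11 = 232 transpositions; sign(π) = (−1)^232 = +1.

+1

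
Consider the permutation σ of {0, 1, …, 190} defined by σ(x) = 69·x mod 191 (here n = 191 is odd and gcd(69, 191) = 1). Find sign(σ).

+1

Start at x=160: 160 → 153 → 52 → 150 → 36 → 1 → 69 → … (one orbit).
Cycle lengths of π_69 on ℤ/191ℤ: [19, 19, 19, 19, 19, 19, 19, 19, 19, 19, 1]; 11 cycles in total.
sign(π) = (−1)^{n − #cycles} = (−1)^{191−11} = (−1)^180 = +1.
The Jacobi symbol (69|191) = +1 (Zolotarev) agrees.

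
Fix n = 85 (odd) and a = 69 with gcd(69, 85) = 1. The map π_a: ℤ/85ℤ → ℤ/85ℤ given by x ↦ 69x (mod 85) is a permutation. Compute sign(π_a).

+1

Orbit of 1 under x↦69x: [1, 69]… (length divides ord_85(69)).
51 cycles of lengths [2, 2, 2, 2, 2, 2, 2, 2, 2, 2, 2, 2, 2, 2, 2, 2, 2, 2, 2, 2, 2, 2, 2, 2, 2, 2, 2, 2, 2, 2, 2, 2, 2, 2, 1, 1, 1, 1, 1, 1, 1, 1, 1, 1, 1, 1, 1, 1, 1, 1, 1].
n − c = 85 − 51 = 34; sign = (−1)^34 = +1.
Via Zolotarev, sign(π_{69}) = (69|85) = +1.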